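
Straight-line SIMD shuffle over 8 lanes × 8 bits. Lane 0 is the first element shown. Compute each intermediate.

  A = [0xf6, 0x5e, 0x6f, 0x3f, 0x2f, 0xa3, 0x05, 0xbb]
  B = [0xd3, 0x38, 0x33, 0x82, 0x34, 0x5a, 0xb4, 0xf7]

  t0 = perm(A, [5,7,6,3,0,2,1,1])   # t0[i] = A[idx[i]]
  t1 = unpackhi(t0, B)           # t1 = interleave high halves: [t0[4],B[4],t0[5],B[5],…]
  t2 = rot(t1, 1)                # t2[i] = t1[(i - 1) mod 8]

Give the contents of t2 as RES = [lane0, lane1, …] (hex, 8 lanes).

t0 = [0xa3, 0xbb, 0x05, 0x3f, 0xf6, 0x6f, 0x5e, 0x5e]
t1 = [0xf6, 0x34, 0x6f, 0x5a, 0x5e, 0xb4, 0x5e, 0xf7]
t2 = [0xf7, 0xf6, 0x34, 0x6f, 0x5a, 0x5e, 0xb4, 0x5e]

RES = [ 0xf7  0xf6  0x34  0x6f  0x5a  0x5e  0xb4  0x5e ]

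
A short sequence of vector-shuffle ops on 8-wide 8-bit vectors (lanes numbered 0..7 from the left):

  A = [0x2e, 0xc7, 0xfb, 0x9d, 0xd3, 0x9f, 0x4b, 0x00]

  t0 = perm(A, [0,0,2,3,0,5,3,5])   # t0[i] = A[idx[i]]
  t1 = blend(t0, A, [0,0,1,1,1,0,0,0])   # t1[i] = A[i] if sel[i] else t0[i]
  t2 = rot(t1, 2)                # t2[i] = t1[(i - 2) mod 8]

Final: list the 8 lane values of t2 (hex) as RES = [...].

RES = [ 0x9d  0x9f  0x2e  0x2e  0xfb  0x9d  0xd3  0x9f ]

  t0: 2e 2e fb 9d 2e 9f 9d 9f
  t1: 2e 2e fb 9d d3 9f 9d 9f
  t2: 9d 9f 2e 2e fb 9d d3 9f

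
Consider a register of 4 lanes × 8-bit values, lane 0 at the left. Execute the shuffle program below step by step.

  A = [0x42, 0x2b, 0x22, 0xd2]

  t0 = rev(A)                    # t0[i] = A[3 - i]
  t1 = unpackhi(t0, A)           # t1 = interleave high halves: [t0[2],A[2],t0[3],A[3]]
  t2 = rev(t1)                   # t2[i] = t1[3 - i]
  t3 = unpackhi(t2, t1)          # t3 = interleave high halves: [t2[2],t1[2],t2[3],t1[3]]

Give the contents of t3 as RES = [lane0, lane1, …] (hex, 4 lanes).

RES = [0x22, 0x42, 0x2b, 0xd2]

  t0: d2 22 2b 42
  t1: 2b 22 42 d2
  t2: d2 42 22 2b
  t3: 22 42 2b d2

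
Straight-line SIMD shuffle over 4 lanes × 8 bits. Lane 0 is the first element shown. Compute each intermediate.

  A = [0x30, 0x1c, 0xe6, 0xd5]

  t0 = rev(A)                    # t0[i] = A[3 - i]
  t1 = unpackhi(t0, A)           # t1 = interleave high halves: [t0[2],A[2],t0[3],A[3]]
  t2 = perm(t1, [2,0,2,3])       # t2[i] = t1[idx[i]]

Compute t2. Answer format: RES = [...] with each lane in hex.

  t0: d5 e6 1c 30
  t1: 1c e6 30 d5
  t2: 30 1c 30 d5

RES = [ 0x30  0x1c  0x30  0xd5 ]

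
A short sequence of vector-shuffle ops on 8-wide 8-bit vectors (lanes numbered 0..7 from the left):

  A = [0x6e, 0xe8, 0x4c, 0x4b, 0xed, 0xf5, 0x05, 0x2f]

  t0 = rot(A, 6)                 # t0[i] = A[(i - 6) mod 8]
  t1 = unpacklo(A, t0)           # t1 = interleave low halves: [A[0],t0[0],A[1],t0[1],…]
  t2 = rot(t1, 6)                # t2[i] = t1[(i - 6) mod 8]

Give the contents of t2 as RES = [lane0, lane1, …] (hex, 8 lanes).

RES = [ 0xe8  0x4b  0x4c  0xed  0x4b  0xf5  0x6e  0x4c ]

t0 = [0x4c, 0x4b, 0xed, 0xf5, 0x05, 0x2f, 0x6e, 0xe8]
t1 = [0x6e, 0x4c, 0xe8, 0x4b, 0x4c, 0xed, 0x4b, 0xf5]
t2 = [0xe8, 0x4b, 0x4c, 0xed, 0x4b, 0xf5, 0x6e, 0x4c]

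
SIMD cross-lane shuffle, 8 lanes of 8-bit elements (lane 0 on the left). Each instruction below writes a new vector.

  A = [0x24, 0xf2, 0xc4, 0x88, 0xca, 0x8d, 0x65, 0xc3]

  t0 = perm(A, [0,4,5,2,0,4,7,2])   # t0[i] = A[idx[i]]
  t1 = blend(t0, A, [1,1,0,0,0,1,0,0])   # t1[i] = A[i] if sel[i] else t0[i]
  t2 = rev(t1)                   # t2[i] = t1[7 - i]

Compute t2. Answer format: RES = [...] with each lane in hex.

→ t0 |24|ca|8d|c4|24|ca|c3|c4|
→ t1 |24|f2|8d|c4|24|8d|c3|c4|
→ t2 |c4|c3|8d|24|c4|8d|f2|24|

RES = [0xc4, 0xc3, 0x8d, 0x24, 0xc4, 0x8d, 0xf2, 0x24]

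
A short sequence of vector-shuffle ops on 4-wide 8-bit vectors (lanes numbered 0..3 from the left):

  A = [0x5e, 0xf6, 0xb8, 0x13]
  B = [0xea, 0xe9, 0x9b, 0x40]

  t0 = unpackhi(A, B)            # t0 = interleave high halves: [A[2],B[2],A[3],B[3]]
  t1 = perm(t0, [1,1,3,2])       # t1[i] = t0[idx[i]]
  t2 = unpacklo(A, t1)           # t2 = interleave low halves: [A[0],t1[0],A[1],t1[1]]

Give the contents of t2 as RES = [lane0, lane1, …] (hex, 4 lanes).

RES = [0x5e, 0x9b, 0xf6, 0x9b]

  t0: b8 9b 13 40
  t1: 9b 9b 40 13
  t2: 5e 9b f6 9b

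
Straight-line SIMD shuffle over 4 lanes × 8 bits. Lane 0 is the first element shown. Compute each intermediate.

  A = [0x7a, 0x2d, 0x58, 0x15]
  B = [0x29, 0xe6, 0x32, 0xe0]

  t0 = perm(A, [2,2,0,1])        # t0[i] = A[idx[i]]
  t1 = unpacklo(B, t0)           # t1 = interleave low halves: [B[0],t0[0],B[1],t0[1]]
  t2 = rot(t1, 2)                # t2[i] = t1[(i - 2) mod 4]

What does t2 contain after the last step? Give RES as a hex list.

t0 = [0x58, 0x58, 0x7a, 0x2d]
t1 = [0x29, 0x58, 0xe6, 0x58]
t2 = [0xe6, 0x58, 0x29, 0x58]

RES = [ 0xe6  0x58  0x29  0x58 ]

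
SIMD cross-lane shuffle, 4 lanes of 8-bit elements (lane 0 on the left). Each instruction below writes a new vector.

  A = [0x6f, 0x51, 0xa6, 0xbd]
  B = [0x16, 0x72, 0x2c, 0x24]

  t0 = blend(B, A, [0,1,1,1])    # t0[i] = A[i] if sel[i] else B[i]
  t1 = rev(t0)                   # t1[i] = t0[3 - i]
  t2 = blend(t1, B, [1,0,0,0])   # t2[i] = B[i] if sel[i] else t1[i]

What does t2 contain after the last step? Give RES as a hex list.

t0 = [0x16, 0x51, 0xa6, 0xbd]
t1 = [0xbd, 0xa6, 0x51, 0x16]
t2 = [0x16, 0xa6, 0x51, 0x16]

RES = [ 0x16  0xa6  0x51  0x16 ]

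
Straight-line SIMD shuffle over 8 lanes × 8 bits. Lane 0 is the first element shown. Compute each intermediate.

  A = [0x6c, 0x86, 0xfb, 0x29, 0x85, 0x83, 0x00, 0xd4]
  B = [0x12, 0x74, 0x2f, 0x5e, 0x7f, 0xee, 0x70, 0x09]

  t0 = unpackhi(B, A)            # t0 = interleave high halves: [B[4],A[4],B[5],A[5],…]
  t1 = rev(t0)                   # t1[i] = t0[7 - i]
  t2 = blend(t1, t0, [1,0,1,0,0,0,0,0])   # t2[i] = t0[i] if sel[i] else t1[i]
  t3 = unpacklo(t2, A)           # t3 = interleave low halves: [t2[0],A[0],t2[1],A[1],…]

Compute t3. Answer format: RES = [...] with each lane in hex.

→ t0 |7f|85|ee|83|70|00|09|d4|
→ t1 |d4|09|00|70|83|ee|85|7f|
→ t2 |7f|09|ee|70|83|ee|85|7f|
→ t3 |7f|6c|09|86|ee|fb|70|29|

RES = [ 0x7f  0x6c  0x09  0x86  0xee  0xfb  0x70  0x29 ]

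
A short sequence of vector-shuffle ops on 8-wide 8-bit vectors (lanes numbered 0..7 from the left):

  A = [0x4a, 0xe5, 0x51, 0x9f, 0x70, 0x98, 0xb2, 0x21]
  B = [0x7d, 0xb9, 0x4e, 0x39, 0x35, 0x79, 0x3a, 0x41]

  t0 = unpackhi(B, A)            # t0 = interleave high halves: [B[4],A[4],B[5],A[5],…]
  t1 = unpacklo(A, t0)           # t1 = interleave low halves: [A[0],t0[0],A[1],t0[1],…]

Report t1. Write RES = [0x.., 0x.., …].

  t0: 35 70 79 98 3a b2 41 21
  t1: 4a 35 e5 70 51 79 9f 98

RES = [0x4a, 0x35, 0xe5, 0x70, 0x51, 0x79, 0x9f, 0x98]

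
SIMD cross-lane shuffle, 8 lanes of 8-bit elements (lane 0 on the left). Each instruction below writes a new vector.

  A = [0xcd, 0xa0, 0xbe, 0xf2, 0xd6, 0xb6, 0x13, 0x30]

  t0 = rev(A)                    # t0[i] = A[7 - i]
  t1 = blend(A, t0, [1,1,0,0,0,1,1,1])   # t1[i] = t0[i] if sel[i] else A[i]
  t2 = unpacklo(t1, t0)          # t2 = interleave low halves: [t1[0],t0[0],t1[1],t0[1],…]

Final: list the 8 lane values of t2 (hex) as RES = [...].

RES = [ 0x30  0x30  0x13  0x13  0xbe  0xb6  0xf2  0xd6 ]

t0 = [0x30, 0x13, 0xb6, 0xd6, 0xf2, 0xbe, 0xa0, 0xcd]
t1 = [0x30, 0x13, 0xbe, 0xf2, 0xd6, 0xbe, 0xa0, 0xcd]
t2 = [0x30, 0x30, 0x13, 0x13, 0xbe, 0xb6, 0xf2, 0xd6]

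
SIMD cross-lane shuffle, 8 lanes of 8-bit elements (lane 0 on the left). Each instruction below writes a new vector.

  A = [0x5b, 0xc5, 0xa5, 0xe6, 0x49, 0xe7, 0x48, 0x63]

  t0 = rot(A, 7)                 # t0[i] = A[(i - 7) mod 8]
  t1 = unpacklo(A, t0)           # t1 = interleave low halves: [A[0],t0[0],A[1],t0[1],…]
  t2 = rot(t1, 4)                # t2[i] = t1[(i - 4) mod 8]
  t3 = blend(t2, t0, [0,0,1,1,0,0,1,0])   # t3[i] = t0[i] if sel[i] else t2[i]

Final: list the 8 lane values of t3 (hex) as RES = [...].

  t0: c5 a5 e6 49 e7 48 63 5b
  t1: 5b c5 c5 a5 a5 e6 e6 49
  t2: a5 e6 e6 49 5b c5 c5 a5
  t3: a5 e6 e6 49 5b c5 63 a5

RES = [0xa5, 0xe6, 0xe6, 0x49, 0x5b, 0xc5, 0x63, 0xa5]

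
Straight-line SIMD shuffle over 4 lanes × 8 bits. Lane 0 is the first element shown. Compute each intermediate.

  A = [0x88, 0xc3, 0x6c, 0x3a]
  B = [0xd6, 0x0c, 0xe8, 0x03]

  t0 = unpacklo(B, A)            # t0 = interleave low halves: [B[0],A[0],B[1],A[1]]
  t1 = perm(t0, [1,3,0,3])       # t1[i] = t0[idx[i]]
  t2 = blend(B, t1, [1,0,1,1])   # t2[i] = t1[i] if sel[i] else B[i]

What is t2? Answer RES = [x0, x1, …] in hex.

RES = [ 0x88  0x0c  0xd6  0xc3 ]

→ t0 |d6|88|0c|c3|
→ t1 |88|c3|d6|c3|
→ t2 |88|0c|d6|c3|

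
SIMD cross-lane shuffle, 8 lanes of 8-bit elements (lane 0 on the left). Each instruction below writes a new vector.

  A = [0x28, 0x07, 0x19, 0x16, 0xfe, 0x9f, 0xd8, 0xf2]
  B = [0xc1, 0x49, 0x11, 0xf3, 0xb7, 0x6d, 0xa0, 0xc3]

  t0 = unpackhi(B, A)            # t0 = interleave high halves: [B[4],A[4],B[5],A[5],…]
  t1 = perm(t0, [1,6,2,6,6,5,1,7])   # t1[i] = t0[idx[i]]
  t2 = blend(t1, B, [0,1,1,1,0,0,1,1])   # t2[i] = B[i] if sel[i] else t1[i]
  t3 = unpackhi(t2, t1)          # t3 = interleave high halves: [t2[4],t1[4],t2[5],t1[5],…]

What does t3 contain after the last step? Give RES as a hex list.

t0 = [0xb7, 0xfe, 0x6d, 0x9f, 0xa0, 0xd8, 0xc3, 0xf2]
t1 = [0xfe, 0xc3, 0x6d, 0xc3, 0xc3, 0xd8, 0xfe, 0xf2]
t2 = [0xfe, 0x49, 0x11, 0xf3, 0xc3, 0xd8, 0xa0, 0xc3]
t3 = [0xc3, 0xc3, 0xd8, 0xd8, 0xa0, 0xfe, 0xc3, 0xf2]

RES = [0xc3, 0xc3, 0xd8, 0xd8, 0xa0, 0xfe, 0xc3, 0xf2]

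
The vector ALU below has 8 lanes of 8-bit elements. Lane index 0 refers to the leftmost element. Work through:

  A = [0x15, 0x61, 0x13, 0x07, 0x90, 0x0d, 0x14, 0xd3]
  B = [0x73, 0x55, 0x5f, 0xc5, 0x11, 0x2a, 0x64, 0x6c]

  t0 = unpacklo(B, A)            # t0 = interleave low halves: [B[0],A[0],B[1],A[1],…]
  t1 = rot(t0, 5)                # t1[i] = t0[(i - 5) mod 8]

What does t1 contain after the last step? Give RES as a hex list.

  t0: 73 15 55 61 5f 13 c5 07
  t1: 61 5f 13 c5 07 73 15 55

RES = [ 0x61  0x5f  0x13  0xc5  0x07  0x73  0x15  0x55 ]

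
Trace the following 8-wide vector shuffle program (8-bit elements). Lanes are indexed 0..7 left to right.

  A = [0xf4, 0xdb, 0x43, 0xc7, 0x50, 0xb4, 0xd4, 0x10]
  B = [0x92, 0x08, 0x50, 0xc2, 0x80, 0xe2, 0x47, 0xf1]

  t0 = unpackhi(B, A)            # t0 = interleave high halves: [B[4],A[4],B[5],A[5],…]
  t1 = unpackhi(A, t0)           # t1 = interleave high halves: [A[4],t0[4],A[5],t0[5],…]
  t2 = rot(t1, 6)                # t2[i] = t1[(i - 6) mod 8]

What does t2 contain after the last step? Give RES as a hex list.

RES = [0xb4, 0xd4, 0xd4, 0xf1, 0x10, 0x10, 0x50, 0x47]

  t0: 80 50 e2 b4 47 d4 f1 10
  t1: 50 47 b4 d4 d4 f1 10 10
  t2: b4 d4 d4 f1 10 10 50 47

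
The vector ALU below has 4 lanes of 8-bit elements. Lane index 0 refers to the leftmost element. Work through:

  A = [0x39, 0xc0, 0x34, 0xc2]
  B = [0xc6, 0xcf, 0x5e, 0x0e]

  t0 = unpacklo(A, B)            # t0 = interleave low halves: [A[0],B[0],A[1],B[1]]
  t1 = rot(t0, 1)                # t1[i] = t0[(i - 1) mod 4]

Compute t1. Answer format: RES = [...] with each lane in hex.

  t0: 39 c6 c0 cf
  t1: cf 39 c6 c0

RES = [ 0xcf  0x39  0xc6  0xc0 ]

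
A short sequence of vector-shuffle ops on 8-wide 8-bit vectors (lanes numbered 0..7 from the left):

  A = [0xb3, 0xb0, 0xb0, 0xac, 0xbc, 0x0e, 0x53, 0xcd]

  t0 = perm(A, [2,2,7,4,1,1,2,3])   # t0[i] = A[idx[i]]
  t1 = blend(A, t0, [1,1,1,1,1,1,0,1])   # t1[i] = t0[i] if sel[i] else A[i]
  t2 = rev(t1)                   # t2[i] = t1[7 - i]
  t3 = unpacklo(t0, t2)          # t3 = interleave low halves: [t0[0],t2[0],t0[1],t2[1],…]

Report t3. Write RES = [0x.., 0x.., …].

t0 = [0xb0, 0xb0, 0xcd, 0xbc, 0xb0, 0xb0, 0xb0, 0xac]
t1 = [0xb0, 0xb0, 0xcd, 0xbc, 0xb0, 0xb0, 0x53, 0xac]
t2 = [0xac, 0x53, 0xb0, 0xb0, 0xbc, 0xcd, 0xb0, 0xb0]
t3 = [0xb0, 0xac, 0xb0, 0x53, 0xcd, 0xb0, 0xbc, 0xb0]

RES = [0xb0, 0xac, 0xb0, 0x53, 0xcd, 0xb0, 0xbc, 0xb0]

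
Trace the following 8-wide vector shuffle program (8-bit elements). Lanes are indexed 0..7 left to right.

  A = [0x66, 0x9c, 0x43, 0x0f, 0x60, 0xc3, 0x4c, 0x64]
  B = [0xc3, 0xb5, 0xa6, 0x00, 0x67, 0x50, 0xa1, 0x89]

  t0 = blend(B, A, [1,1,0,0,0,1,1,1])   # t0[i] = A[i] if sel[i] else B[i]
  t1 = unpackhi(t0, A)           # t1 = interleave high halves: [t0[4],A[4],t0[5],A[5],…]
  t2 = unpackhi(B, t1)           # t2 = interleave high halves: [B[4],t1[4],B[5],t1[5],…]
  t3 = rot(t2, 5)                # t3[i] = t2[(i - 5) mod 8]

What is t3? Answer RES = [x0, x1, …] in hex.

→ t0 |66|9c|a6|00|67|c3|4c|64|
→ t1 |67|60|c3|c3|4c|4c|64|64|
→ t2 |67|4c|50|4c|a1|64|89|64|
→ t3 |4c|a1|64|89|64|67|4c|50|

RES = [0x4c, 0xa1, 0x64, 0x89, 0x64, 0x67, 0x4c, 0x50]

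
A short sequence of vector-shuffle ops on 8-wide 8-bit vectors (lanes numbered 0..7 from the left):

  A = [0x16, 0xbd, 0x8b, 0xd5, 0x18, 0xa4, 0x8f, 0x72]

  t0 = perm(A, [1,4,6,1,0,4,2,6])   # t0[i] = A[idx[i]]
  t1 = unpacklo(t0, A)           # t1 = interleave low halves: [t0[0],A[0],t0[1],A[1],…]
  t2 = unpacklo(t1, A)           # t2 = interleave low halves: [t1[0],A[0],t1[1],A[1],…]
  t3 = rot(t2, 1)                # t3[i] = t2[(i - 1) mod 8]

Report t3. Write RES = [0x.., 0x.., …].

  t0: bd 18 8f bd 16 18 8b 8f
  t1: bd 16 18 bd 8f 8b bd d5
  t2: bd 16 16 bd 18 8b bd d5
  t3: d5 bd 16 16 bd 18 8b bd

RES = [0xd5, 0xbd, 0x16, 0x16, 0xbd, 0x18, 0x8b, 0xbd]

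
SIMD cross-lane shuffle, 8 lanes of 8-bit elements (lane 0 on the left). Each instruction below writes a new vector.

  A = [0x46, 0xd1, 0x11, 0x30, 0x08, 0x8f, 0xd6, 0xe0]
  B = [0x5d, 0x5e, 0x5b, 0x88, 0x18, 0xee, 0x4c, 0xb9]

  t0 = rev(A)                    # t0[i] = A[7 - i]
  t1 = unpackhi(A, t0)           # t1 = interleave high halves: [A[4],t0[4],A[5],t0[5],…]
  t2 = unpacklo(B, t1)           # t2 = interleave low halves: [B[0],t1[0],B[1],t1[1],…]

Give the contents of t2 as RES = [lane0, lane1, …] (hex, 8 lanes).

  t0: e0 d6 8f 08 30 11 d1 46
  t1: 08 30 8f 11 d6 d1 e0 46
  t2: 5d 08 5e 30 5b 8f 88 11

RES = [ 0x5d  0x08  0x5e  0x30  0x5b  0x8f  0x88  0x11 ]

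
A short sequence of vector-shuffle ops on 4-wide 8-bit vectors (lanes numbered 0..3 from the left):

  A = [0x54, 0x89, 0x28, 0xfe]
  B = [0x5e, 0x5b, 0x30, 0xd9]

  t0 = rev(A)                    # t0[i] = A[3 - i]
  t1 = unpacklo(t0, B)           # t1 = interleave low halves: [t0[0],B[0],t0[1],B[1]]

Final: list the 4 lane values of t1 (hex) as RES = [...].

RES = [ 0xfe  0x5e  0x28  0x5b ]

t0 = [0xfe, 0x28, 0x89, 0x54]
t1 = [0xfe, 0x5e, 0x28, 0x5b]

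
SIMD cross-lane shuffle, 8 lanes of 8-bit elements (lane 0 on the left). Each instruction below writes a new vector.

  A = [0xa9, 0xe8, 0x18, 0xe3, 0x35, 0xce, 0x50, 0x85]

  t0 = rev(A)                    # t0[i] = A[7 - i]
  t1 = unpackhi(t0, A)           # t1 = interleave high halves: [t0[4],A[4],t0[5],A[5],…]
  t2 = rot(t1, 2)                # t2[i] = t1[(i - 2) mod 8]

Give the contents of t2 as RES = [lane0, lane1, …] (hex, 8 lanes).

RES = [0xa9, 0x85, 0xe3, 0x35, 0x18, 0xce, 0xe8, 0x50]

  t0: 85 50 ce 35 e3 18 e8 a9
  t1: e3 35 18 ce e8 50 a9 85
  t2: a9 85 e3 35 18 ce e8 50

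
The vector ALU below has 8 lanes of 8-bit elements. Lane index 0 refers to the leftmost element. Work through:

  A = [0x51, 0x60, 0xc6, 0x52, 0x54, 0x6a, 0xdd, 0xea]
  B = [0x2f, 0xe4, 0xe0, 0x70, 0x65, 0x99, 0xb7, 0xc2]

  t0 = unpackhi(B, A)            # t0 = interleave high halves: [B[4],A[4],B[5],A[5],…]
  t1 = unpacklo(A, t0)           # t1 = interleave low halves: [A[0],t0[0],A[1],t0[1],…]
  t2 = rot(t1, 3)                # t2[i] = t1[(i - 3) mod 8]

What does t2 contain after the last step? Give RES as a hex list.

t0 = [0x65, 0x54, 0x99, 0x6a, 0xb7, 0xdd, 0xc2, 0xea]
t1 = [0x51, 0x65, 0x60, 0x54, 0xc6, 0x99, 0x52, 0x6a]
t2 = [0x99, 0x52, 0x6a, 0x51, 0x65, 0x60, 0x54, 0xc6]

RES = [ 0x99  0x52  0x6a  0x51  0x65  0x60  0x54  0xc6 ]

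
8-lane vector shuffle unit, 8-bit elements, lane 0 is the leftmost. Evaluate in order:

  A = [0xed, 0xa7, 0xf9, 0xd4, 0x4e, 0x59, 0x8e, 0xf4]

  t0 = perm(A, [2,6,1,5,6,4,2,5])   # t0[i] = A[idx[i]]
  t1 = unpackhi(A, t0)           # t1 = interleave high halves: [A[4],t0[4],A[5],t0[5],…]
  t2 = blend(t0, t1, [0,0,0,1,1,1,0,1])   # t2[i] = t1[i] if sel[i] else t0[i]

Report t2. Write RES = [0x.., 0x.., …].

t0 = [0xf9, 0x8e, 0xa7, 0x59, 0x8e, 0x4e, 0xf9, 0x59]
t1 = [0x4e, 0x8e, 0x59, 0x4e, 0x8e, 0xf9, 0xf4, 0x59]
t2 = [0xf9, 0x8e, 0xa7, 0x4e, 0x8e, 0xf9, 0xf9, 0x59]

RES = [ 0xf9  0x8e  0xa7  0x4e  0x8e  0xf9  0xf9  0x59 ]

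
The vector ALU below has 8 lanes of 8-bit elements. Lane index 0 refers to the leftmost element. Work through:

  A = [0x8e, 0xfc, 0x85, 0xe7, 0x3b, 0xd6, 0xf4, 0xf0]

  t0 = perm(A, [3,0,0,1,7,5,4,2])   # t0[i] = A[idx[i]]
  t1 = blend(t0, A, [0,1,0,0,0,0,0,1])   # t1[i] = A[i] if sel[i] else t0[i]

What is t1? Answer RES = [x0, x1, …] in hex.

RES = [0xe7, 0xfc, 0x8e, 0xfc, 0xf0, 0xd6, 0x3b, 0xf0]

→ t0 |e7|8e|8e|fc|f0|d6|3b|85|
→ t1 |e7|fc|8e|fc|f0|d6|3b|f0|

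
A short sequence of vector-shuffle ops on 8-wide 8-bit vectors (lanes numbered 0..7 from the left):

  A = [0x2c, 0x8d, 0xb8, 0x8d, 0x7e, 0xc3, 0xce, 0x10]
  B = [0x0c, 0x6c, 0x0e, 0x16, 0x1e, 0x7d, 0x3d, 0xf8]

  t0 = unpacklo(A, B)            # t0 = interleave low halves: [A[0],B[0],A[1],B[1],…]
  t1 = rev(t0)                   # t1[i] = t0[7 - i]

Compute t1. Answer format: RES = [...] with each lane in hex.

RES = [ 0x16  0x8d  0x0e  0xb8  0x6c  0x8d  0x0c  0x2c ]

→ t0 |2c|0c|8d|6c|b8|0e|8d|16|
→ t1 |16|8d|0e|b8|6c|8d|0c|2c|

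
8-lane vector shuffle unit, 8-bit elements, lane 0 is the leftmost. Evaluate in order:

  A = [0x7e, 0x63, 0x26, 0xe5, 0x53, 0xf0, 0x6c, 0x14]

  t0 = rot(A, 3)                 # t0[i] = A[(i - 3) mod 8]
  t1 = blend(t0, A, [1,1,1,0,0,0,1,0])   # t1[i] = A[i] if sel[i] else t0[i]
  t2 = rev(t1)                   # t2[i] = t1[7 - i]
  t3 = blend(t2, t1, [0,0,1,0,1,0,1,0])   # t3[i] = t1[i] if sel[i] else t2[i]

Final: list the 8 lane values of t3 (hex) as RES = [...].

RES = [ 0x53  0x6c  0x26  0x63  0x63  0x26  0x6c  0x7e ]

t0 = [0xf0, 0x6c, 0x14, 0x7e, 0x63, 0x26, 0xe5, 0x53]
t1 = [0x7e, 0x63, 0x26, 0x7e, 0x63, 0x26, 0x6c, 0x53]
t2 = [0x53, 0x6c, 0x26, 0x63, 0x7e, 0x26, 0x63, 0x7e]
t3 = [0x53, 0x6c, 0x26, 0x63, 0x63, 0x26, 0x6c, 0x7e]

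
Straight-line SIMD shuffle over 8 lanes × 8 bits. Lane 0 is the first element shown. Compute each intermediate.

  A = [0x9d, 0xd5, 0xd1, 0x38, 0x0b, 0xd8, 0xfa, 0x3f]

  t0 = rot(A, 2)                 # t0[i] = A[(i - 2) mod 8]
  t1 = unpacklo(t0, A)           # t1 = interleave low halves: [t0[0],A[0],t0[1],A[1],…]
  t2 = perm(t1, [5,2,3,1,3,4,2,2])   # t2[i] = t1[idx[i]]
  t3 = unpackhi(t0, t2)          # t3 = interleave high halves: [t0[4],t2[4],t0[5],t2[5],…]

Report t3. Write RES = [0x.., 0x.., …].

t0 = [0xfa, 0x3f, 0x9d, 0xd5, 0xd1, 0x38, 0x0b, 0xd8]
t1 = [0xfa, 0x9d, 0x3f, 0xd5, 0x9d, 0xd1, 0xd5, 0x38]
t2 = [0xd1, 0x3f, 0xd5, 0x9d, 0xd5, 0x9d, 0x3f, 0x3f]
t3 = [0xd1, 0xd5, 0x38, 0x9d, 0x0b, 0x3f, 0xd8, 0x3f]

RES = [ 0xd1  0xd5  0x38  0x9d  0x0b  0x3f  0xd8  0x3f ]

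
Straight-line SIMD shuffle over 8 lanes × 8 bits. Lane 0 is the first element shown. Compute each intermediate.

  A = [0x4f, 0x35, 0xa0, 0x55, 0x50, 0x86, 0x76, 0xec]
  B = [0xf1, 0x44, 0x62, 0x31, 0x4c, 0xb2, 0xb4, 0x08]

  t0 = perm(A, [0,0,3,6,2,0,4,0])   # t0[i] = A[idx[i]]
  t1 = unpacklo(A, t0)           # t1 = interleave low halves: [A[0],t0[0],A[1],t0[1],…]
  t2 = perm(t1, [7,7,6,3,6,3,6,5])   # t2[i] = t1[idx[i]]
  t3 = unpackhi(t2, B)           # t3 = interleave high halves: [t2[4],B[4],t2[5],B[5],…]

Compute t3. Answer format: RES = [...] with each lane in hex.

RES = [ 0x55  0x4c  0x4f  0xb2  0x55  0xb4  0x55  0x08 ]

  t0: 4f 4f 55 76 a0 4f 50 4f
  t1: 4f 4f 35 4f a0 55 55 76
  t2: 76 76 55 4f 55 4f 55 55
  t3: 55 4c 4f b2 55 b4 55 08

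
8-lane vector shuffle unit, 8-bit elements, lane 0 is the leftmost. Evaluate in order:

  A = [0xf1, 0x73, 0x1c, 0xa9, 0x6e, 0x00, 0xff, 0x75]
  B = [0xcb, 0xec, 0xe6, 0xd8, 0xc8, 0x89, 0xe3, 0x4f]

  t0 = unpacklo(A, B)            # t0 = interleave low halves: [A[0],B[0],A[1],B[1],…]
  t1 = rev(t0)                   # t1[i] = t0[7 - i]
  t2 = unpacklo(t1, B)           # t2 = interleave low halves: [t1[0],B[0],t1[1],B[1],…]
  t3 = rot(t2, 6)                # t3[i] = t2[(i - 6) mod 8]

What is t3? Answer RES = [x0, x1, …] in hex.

RES = [0xa9, 0xec, 0xe6, 0xe6, 0x1c, 0xd8, 0xd8, 0xcb]

→ t0 |f1|cb|73|ec|1c|e6|a9|d8|
→ t1 |d8|a9|e6|1c|ec|73|cb|f1|
→ t2 |d8|cb|a9|ec|e6|e6|1c|d8|
→ t3 |a9|ec|e6|e6|1c|d8|d8|cb|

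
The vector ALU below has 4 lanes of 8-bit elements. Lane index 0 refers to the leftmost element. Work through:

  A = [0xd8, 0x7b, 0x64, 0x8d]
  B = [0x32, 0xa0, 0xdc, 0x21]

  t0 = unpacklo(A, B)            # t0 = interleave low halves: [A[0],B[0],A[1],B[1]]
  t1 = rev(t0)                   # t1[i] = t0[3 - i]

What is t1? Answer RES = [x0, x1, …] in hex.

t0 = [0xd8, 0x32, 0x7b, 0xa0]
t1 = [0xa0, 0x7b, 0x32, 0xd8]

RES = [ 0xa0  0x7b  0x32  0xd8 ]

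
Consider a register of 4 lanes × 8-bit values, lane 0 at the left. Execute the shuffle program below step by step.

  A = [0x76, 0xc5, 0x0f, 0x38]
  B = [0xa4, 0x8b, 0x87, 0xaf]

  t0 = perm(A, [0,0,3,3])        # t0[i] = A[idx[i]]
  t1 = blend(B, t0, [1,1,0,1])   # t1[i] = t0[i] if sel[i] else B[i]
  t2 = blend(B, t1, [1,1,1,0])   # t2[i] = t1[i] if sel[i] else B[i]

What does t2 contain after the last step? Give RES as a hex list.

RES = [ 0x76  0x76  0x87  0xaf ]

→ t0 |76|76|38|38|
→ t1 |76|76|87|38|
→ t2 |76|76|87|af|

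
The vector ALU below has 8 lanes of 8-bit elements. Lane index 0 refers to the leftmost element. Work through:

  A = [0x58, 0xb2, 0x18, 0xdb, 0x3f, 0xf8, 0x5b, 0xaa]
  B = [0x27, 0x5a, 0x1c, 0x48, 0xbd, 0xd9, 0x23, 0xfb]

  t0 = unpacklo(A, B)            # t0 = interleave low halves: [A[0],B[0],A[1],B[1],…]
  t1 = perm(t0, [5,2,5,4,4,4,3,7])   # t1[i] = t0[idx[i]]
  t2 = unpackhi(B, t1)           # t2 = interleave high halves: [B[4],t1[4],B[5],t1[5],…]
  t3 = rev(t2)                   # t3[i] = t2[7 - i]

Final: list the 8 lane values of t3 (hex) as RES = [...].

RES = [0x48, 0xfb, 0x5a, 0x23, 0x18, 0xd9, 0x18, 0xbd]

→ t0 |58|27|b2|5a|18|1c|db|48|
→ t1 |1c|b2|1c|18|18|18|5a|48|
→ t2 |bd|18|d9|18|23|5a|fb|48|
→ t3 |48|fb|5a|23|18|d9|18|bd|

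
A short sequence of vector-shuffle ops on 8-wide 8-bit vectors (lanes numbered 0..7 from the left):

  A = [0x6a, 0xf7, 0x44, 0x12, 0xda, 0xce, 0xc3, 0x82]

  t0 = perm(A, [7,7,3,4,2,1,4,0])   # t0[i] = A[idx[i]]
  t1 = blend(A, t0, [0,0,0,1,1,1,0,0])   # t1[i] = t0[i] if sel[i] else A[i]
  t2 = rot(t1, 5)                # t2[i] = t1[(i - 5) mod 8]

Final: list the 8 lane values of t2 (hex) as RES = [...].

RES = [ 0xda  0x44  0xf7  0xc3  0x82  0x6a  0xf7  0x44 ]

→ t0 |82|82|12|da|44|f7|da|6a|
→ t1 |6a|f7|44|da|44|f7|c3|82|
→ t2 |da|44|f7|c3|82|6a|f7|44|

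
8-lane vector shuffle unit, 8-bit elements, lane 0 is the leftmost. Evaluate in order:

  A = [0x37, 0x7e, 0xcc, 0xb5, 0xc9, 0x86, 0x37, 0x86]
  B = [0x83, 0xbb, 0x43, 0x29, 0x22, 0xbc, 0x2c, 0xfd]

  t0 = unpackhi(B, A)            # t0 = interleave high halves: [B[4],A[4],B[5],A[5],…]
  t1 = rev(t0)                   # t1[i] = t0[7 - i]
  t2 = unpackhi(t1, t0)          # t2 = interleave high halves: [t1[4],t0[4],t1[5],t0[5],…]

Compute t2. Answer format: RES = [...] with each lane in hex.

RES = [0x86, 0x2c, 0xbc, 0x37, 0xc9, 0xfd, 0x22, 0x86]

t0 = [0x22, 0xc9, 0xbc, 0x86, 0x2c, 0x37, 0xfd, 0x86]
t1 = [0x86, 0xfd, 0x37, 0x2c, 0x86, 0xbc, 0xc9, 0x22]
t2 = [0x86, 0x2c, 0xbc, 0x37, 0xc9, 0xfd, 0x22, 0x86]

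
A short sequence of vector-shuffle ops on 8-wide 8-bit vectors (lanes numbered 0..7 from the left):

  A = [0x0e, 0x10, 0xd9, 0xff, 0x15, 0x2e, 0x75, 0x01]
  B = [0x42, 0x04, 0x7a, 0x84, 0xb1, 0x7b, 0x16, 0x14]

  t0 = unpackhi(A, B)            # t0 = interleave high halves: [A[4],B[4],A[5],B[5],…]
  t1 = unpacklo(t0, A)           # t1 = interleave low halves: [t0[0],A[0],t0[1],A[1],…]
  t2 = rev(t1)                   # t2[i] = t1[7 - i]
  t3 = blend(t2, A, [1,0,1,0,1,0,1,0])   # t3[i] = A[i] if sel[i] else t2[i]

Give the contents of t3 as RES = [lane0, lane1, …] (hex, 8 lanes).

t0 = [0x15, 0xb1, 0x2e, 0x7b, 0x75, 0x16, 0x01, 0x14]
t1 = [0x15, 0x0e, 0xb1, 0x10, 0x2e, 0xd9, 0x7b, 0xff]
t2 = [0xff, 0x7b, 0xd9, 0x2e, 0x10, 0xb1, 0x0e, 0x15]
t3 = [0x0e, 0x7b, 0xd9, 0x2e, 0x15, 0xb1, 0x75, 0x15]

RES = [0x0e, 0x7b, 0xd9, 0x2e, 0x15, 0xb1, 0x75, 0x15]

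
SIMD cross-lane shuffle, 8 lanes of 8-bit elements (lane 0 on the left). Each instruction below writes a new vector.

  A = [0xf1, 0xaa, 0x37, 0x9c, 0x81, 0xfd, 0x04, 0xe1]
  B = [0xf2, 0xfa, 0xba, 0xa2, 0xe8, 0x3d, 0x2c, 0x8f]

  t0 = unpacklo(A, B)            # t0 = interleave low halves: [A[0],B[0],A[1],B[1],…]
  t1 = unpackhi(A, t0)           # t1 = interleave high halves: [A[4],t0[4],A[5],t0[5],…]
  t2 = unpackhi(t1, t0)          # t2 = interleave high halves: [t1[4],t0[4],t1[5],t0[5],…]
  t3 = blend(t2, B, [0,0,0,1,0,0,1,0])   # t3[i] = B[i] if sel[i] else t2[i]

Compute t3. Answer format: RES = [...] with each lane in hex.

RES = [ 0x04  0x37  0x9c  0xa2  0xe1  0x9c  0x2c  0xa2 ]

→ t0 |f1|f2|aa|fa|37|ba|9c|a2|
→ t1 |81|37|fd|ba|04|9c|e1|a2|
→ t2 |04|37|9c|ba|e1|9c|a2|a2|
→ t3 |04|37|9c|a2|e1|9c|2c|a2|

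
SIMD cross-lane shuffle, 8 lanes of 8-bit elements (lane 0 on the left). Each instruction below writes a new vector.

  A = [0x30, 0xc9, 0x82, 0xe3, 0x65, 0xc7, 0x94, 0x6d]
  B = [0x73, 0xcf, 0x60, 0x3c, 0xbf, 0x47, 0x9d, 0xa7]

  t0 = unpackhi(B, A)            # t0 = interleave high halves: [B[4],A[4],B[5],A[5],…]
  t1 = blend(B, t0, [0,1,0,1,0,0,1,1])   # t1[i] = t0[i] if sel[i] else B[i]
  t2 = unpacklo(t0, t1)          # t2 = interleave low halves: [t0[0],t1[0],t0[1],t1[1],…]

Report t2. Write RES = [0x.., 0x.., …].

RES = [0xbf, 0x73, 0x65, 0x65, 0x47, 0x60, 0xc7, 0xc7]

→ t0 |bf|65|47|c7|9d|94|a7|6d|
→ t1 |73|65|60|c7|bf|47|a7|6d|
→ t2 |bf|73|65|65|47|60|c7|c7|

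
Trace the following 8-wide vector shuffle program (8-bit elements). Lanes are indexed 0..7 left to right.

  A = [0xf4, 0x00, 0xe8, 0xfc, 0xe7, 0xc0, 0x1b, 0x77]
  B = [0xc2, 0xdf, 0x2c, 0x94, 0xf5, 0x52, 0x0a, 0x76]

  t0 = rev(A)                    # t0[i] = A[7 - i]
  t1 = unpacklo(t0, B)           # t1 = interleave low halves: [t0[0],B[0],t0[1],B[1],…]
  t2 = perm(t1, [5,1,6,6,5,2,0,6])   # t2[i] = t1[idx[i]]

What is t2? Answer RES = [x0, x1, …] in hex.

→ t0 |77|1b|c0|e7|fc|e8|00|f4|
→ t1 |77|c2|1b|df|c0|2c|e7|94|
→ t2 |2c|c2|e7|e7|2c|1b|77|e7|

RES = [0x2c, 0xc2, 0xe7, 0xe7, 0x2c, 0x1b, 0x77, 0xe7]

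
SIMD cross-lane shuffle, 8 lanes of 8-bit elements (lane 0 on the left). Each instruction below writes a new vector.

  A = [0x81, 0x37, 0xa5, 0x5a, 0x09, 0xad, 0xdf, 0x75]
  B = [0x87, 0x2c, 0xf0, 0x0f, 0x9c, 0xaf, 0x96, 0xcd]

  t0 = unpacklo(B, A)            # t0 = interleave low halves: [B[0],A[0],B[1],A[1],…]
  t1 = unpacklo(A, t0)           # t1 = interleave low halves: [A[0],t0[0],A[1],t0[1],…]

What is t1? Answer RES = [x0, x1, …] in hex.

RES = [ 0x81  0x87  0x37  0x81  0xa5  0x2c  0x5a  0x37 ]

t0 = [0x87, 0x81, 0x2c, 0x37, 0xf0, 0xa5, 0x0f, 0x5a]
t1 = [0x81, 0x87, 0x37, 0x81, 0xa5, 0x2c, 0x5a, 0x37]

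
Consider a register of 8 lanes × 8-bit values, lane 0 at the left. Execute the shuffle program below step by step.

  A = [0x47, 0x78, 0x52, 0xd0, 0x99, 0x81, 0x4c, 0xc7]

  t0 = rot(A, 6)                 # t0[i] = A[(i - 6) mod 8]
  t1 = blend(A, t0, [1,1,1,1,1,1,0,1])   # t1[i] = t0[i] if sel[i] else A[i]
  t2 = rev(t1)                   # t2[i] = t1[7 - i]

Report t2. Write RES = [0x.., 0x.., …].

t0 = [0x52, 0xd0, 0x99, 0x81, 0x4c, 0xc7, 0x47, 0x78]
t1 = [0x52, 0xd0, 0x99, 0x81, 0x4c, 0xc7, 0x4c, 0x78]
t2 = [0x78, 0x4c, 0xc7, 0x4c, 0x81, 0x99, 0xd0, 0x52]

RES = [ 0x78  0x4c  0xc7  0x4c  0x81  0x99  0xd0  0x52 ]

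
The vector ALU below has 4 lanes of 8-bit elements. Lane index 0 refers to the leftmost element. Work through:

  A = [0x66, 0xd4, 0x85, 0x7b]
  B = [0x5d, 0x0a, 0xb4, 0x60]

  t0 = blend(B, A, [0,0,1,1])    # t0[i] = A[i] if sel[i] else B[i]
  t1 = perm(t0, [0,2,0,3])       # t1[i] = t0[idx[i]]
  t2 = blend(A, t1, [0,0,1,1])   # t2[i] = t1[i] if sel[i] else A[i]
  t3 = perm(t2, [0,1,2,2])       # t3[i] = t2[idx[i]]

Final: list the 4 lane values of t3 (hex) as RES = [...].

t0 = [0x5d, 0x0a, 0x85, 0x7b]
t1 = [0x5d, 0x85, 0x5d, 0x7b]
t2 = [0x66, 0xd4, 0x5d, 0x7b]
t3 = [0x66, 0xd4, 0x5d, 0x5d]

RES = [0x66, 0xd4, 0x5d, 0x5d]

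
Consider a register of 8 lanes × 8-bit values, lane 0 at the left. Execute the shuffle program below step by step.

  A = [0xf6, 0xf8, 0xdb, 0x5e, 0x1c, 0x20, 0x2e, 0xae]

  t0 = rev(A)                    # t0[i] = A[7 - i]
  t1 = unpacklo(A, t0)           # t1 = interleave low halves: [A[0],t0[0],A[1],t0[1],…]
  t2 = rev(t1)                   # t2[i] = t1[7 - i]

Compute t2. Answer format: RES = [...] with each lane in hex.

→ t0 |ae|2e|20|1c|5e|db|f8|f6|
→ t1 |f6|ae|f8|2e|db|20|5e|1c|
→ t2 |1c|5e|20|db|2e|f8|ae|f6|

RES = [ 0x1c  0x5e  0x20  0xdb  0x2e  0xf8  0xae  0xf6 ]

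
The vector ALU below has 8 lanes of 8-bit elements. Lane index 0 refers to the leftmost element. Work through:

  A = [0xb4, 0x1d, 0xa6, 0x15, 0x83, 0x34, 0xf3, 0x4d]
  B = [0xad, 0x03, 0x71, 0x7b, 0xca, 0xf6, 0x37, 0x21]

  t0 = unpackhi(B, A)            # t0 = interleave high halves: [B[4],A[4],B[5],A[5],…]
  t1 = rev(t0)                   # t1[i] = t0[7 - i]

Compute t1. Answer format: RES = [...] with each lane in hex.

RES = [0x4d, 0x21, 0xf3, 0x37, 0x34, 0xf6, 0x83, 0xca]

→ t0 |ca|83|f6|34|37|f3|21|4d|
→ t1 |4d|21|f3|37|34|f6|83|ca|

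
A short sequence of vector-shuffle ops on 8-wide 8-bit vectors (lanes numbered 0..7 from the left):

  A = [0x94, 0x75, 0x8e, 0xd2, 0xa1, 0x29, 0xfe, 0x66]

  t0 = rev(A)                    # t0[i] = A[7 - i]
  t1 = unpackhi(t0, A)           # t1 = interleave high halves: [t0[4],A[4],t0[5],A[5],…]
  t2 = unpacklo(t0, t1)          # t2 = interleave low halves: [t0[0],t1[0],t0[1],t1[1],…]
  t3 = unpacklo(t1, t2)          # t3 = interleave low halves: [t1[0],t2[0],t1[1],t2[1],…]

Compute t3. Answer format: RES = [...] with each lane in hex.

RES = [ 0xd2  0x66  0xa1  0xd2  0x8e  0xfe  0x29  0xa1 ]

→ t0 |66|fe|29|a1|d2|8e|75|94|
→ t1 |d2|a1|8e|29|75|fe|94|66|
→ t2 |66|d2|fe|a1|29|8e|a1|29|
→ t3 |d2|66|a1|d2|8e|fe|29|a1|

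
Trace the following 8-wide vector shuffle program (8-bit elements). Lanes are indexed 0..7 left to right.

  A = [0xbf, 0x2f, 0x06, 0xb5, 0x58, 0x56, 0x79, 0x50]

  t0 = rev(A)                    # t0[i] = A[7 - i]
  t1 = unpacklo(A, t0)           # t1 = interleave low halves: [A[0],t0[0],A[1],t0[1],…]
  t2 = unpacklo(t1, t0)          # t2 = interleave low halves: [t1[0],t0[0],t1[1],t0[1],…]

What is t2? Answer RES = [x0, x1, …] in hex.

  t0: 50 79 56 58 b5 06 2f bf
  t1: bf 50 2f 79 06 56 b5 58
  t2: bf 50 50 79 2f 56 79 58

RES = [0xbf, 0x50, 0x50, 0x79, 0x2f, 0x56, 0x79, 0x58]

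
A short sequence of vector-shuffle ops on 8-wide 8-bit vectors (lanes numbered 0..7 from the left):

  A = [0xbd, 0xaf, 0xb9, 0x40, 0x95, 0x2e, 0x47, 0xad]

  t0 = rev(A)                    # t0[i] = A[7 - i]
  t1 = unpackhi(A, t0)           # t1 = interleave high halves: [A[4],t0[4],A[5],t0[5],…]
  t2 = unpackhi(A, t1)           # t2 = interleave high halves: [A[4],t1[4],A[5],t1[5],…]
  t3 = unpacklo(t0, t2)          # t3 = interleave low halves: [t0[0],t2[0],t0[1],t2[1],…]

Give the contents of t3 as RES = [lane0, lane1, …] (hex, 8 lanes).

RES = [ 0xad  0x95  0x47  0x47  0x2e  0x2e  0x95  0xaf ]

→ t0 |ad|47|2e|95|40|b9|af|bd|
→ t1 |95|40|2e|b9|47|af|ad|bd|
→ t2 |95|47|2e|af|47|ad|ad|bd|
→ t3 |ad|95|47|47|2e|2e|95|af|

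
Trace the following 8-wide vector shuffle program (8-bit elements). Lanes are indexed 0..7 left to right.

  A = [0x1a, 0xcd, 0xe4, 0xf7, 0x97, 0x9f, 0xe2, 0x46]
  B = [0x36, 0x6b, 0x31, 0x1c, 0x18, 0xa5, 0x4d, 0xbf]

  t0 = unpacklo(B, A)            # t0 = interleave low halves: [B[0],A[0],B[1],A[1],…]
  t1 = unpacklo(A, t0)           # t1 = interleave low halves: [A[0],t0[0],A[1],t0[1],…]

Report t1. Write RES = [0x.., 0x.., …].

RES = [ 0x1a  0x36  0xcd  0x1a  0xe4  0x6b  0xf7  0xcd ]

t0 = [0x36, 0x1a, 0x6b, 0xcd, 0x31, 0xe4, 0x1c, 0xf7]
t1 = [0x1a, 0x36, 0xcd, 0x1a, 0xe4, 0x6b, 0xf7, 0xcd]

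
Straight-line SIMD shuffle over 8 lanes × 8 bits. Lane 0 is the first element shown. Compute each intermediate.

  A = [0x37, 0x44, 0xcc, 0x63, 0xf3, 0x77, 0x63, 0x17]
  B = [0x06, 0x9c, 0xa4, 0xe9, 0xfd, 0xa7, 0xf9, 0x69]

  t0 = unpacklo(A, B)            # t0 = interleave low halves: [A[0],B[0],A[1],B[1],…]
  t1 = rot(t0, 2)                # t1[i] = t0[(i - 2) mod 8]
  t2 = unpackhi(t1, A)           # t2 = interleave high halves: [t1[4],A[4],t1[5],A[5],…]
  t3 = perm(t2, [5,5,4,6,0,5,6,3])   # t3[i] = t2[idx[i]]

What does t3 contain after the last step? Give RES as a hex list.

RES = [ 0x63  0x63  0xcc  0xa4  0x44  0x63  0xa4  0x77 ]

  t0: 37 06 44 9c cc a4 63 e9
  t1: 63 e9 37 06 44 9c cc a4
  t2: 44 f3 9c 77 cc 63 a4 17
  t3: 63 63 cc a4 44 63 a4 77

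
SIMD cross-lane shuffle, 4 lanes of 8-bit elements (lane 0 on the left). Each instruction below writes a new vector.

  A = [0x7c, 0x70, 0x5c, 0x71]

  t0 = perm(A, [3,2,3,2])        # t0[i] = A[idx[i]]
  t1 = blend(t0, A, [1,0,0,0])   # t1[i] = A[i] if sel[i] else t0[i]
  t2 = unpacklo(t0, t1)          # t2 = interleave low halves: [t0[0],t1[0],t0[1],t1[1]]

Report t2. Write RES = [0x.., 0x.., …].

RES = [0x71, 0x7c, 0x5c, 0x5c]

t0 = [0x71, 0x5c, 0x71, 0x5c]
t1 = [0x7c, 0x5c, 0x71, 0x5c]
t2 = [0x71, 0x7c, 0x5c, 0x5c]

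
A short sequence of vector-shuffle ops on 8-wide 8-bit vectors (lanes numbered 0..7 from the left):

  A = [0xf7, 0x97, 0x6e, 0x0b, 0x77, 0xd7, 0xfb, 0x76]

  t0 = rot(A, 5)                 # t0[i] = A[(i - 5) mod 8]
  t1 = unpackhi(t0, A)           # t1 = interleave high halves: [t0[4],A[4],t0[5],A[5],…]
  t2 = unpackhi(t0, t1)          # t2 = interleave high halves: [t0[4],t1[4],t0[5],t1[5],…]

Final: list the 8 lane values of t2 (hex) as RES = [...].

RES = [0x76, 0x97, 0xf7, 0xfb, 0x97, 0x6e, 0x6e, 0x76]

t0 = [0x0b, 0x77, 0xd7, 0xfb, 0x76, 0xf7, 0x97, 0x6e]
t1 = [0x76, 0x77, 0xf7, 0xd7, 0x97, 0xfb, 0x6e, 0x76]
t2 = [0x76, 0x97, 0xf7, 0xfb, 0x97, 0x6e, 0x6e, 0x76]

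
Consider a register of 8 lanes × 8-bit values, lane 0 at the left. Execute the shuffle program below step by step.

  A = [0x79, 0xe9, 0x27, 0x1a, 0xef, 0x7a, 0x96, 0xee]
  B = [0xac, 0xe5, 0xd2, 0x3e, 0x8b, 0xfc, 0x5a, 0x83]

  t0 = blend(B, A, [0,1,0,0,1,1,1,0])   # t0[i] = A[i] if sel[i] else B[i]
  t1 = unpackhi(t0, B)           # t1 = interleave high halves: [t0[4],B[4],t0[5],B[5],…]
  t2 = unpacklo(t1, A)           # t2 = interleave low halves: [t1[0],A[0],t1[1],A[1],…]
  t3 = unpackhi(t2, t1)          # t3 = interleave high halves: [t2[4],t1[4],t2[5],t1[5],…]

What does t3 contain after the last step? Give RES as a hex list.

t0 = [0xac, 0xe9, 0xd2, 0x3e, 0xef, 0x7a, 0x96, 0x83]
t1 = [0xef, 0x8b, 0x7a, 0xfc, 0x96, 0x5a, 0x83, 0x83]
t2 = [0xef, 0x79, 0x8b, 0xe9, 0x7a, 0x27, 0xfc, 0x1a]
t3 = [0x7a, 0x96, 0x27, 0x5a, 0xfc, 0x83, 0x1a, 0x83]

RES = [0x7a, 0x96, 0x27, 0x5a, 0xfc, 0x83, 0x1a, 0x83]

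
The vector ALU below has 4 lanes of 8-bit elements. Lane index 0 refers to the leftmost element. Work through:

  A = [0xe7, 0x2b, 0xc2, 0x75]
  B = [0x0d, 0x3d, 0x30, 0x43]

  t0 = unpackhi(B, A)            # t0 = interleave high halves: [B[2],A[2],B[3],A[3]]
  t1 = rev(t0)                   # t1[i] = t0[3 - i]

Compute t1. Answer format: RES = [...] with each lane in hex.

RES = [0x75, 0x43, 0xc2, 0x30]

→ t0 |30|c2|43|75|
→ t1 |75|43|c2|30|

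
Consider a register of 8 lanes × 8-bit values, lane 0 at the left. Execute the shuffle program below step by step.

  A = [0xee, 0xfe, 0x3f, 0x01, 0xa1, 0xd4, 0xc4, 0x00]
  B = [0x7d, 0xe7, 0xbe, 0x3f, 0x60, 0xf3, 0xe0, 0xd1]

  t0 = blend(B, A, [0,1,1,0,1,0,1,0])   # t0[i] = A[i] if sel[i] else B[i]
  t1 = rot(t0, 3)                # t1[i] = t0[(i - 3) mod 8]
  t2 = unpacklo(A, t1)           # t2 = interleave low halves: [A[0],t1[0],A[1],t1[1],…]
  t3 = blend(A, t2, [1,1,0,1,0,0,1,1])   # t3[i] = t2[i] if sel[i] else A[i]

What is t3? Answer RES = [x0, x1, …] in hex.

RES = [0xee, 0xf3, 0x3f, 0xc4, 0xa1, 0xd4, 0x01, 0x7d]

  t0: 7d fe 3f 3f a1 f3 c4 d1
  t1: f3 c4 d1 7d fe 3f 3f a1
  t2: ee f3 fe c4 3f d1 01 7d
  t3: ee f3 3f c4 a1 d4 01 7d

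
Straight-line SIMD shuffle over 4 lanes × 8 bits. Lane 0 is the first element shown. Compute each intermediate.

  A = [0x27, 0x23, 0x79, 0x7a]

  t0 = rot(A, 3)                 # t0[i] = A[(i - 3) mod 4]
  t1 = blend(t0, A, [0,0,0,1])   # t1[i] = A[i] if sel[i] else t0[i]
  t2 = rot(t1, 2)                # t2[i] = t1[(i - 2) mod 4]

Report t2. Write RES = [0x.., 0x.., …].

  t0: 23 79 7a 27
  t1: 23 79 7a 7a
  t2: 7a 7a 23 79

RES = [ 0x7a  0x7a  0x23  0x79 ]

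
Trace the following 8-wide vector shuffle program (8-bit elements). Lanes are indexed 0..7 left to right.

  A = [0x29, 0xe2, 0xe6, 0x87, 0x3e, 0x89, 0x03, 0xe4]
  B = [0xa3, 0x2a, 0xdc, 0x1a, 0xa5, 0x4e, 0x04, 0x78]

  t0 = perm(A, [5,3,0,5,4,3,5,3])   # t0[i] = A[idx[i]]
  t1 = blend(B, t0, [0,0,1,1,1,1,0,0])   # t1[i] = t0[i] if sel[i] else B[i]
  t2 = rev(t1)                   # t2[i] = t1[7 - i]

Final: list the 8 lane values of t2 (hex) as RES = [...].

  t0: 89 87 29 89 3e 87 89 87
  t1: a3 2a 29 89 3e 87 04 78
  t2: 78 04 87 3e 89 29 2a a3

RES = [0x78, 0x04, 0x87, 0x3e, 0x89, 0x29, 0x2a, 0xa3]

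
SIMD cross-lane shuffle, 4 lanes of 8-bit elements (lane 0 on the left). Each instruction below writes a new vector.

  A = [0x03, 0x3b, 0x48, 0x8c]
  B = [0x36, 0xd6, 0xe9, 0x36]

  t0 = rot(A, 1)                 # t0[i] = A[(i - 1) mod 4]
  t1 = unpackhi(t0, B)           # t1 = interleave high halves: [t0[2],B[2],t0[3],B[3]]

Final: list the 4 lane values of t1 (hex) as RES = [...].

→ t0 |8c|03|3b|48|
→ t1 |3b|e9|48|36|

RES = [ 0x3b  0xe9  0x48  0x36 ]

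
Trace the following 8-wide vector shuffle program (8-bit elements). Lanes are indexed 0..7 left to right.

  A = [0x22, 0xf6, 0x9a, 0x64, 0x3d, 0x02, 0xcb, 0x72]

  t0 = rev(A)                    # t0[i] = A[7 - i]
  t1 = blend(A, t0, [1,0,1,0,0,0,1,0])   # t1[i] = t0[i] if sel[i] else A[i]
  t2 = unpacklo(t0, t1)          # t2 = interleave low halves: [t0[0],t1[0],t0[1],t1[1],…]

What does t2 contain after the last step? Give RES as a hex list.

→ t0 |72|cb|02|3d|64|9a|f6|22|
→ t1 |72|f6|02|64|3d|02|f6|72|
→ t2 |72|72|cb|f6|02|02|3d|64|

RES = [ 0x72  0x72  0xcb  0xf6  0x02  0x02  0x3d  0x64 ]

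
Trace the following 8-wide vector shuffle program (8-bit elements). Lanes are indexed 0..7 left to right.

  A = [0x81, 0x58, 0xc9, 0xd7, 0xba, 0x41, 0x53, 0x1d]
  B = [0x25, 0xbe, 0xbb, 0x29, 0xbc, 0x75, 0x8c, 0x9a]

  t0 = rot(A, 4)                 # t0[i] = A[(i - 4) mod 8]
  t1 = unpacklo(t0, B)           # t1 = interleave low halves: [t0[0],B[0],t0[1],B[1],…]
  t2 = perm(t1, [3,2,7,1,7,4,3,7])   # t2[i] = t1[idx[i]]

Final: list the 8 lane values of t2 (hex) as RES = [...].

t0 = [0xba, 0x41, 0x53, 0x1d, 0x81, 0x58, 0xc9, 0xd7]
t1 = [0xba, 0x25, 0x41, 0xbe, 0x53, 0xbb, 0x1d, 0x29]
t2 = [0xbe, 0x41, 0x29, 0x25, 0x29, 0x53, 0xbe, 0x29]

RES = [ 0xbe  0x41  0x29  0x25  0x29  0x53  0xbe  0x29 ]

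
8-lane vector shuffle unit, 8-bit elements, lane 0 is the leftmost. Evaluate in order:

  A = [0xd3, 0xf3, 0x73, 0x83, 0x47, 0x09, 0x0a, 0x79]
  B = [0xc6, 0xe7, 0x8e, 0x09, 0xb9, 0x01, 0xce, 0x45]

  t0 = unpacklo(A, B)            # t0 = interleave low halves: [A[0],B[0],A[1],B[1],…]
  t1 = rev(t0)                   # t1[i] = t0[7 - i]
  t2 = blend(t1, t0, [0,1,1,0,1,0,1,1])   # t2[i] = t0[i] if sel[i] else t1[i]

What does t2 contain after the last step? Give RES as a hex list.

→ t0 |d3|c6|f3|e7|73|8e|83|09|
→ t1 |09|83|8e|73|e7|f3|c6|d3|
→ t2 |09|c6|f3|73|73|f3|83|09|

RES = [0x09, 0xc6, 0xf3, 0x73, 0x73, 0xf3, 0x83, 0x09]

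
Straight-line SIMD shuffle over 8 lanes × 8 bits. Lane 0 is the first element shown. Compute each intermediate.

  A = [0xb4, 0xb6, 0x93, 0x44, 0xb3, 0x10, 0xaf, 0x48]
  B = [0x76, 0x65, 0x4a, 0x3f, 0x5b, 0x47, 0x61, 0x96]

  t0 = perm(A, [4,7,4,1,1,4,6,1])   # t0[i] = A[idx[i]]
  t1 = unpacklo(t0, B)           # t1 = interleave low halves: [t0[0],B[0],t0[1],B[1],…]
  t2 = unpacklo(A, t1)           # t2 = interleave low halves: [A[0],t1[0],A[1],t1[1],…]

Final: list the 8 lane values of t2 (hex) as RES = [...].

t0 = [0xb3, 0x48, 0xb3, 0xb6, 0xb6, 0xb3, 0xaf, 0xb6]
t1 = [0xb3, 0x76, 0x48, 0x65, 0xb3, 0x4a, 0xb6, 0x3f]
t2 = [0xb4, 0xb3, 0xb6, 0x76, 0x93, 0x48, 0x44, 0x65]

RES = [ 0xb4  0xb3  0xb6  0x76  0x93  0x48  0x44  0x65 ]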